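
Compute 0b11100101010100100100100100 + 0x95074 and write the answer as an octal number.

0o347514630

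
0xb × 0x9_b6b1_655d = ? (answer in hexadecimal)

0x6ad99f5aff

Multiply each base-16 digit by 11, carrying:
  d×11 = 143 → write f carry 8
  5×11+8 = 63 → write f carry 3
  5×11+3 = 58 → write a carry 3
  6×11+3 = 69 → write 5 carry 4
  1×11+4 = 15 → write f
  b×11 = 121 → write 9 carry 7
  6×11+7 = 73 → write 9 carry 4
  b×11+4 = 125 → write d carry 7
  9×11+7 = 106 → write a carry 6
  remaining carry: 6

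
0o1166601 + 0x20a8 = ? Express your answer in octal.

0x20a8 = 0o20250 in octal.
Add column by column in base 8, right to left:
  1+0 = 1
  0+5 = 5
  6+2 = 0 carry 1
  6+0+1 = 7
  6+2 = 0 carry 1
  1+0+1 = 2
  1+0 = 1

0o1207051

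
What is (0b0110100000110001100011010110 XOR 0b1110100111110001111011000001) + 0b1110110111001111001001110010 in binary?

First 0b0110100000110001100011010110 XOR 0b1110100111110001111011000001 = 0b1000000111000000011000010111.
Add column by column in base 2, right to left:
  1+0 = 1
  1+1 = 0 carry 1
  1+0+1 = 0 carry 1
  0+0+1 = 1
  1+1 = 0 carry 1
  0+1+1 = 0 carry 1
  0+1+1 = 0 carry 1
  0+0+1 = 1
  0+0 = 0
  1+1 = 0 carry 1
  1+0+1 = 0 carry 1
  0+0+1 = 1
  0+1 = 1
  0+1 = 1
  0+1 = 1
  0+1 = 1
  0+0 = 0
  0+0 = 0
  1+1 = 0 carry 1
  1+1+1 = 1 carry 1
  1+1+1 = 1 carry 1
  0+0+1 = 1
  0+1 = 1
  0+1 = 1
  0+0 = 0
  0+1 = 1
  0+1 = 1
  1+1 = 0 carry 1
  final carry 1

0b10110111110001111100010001001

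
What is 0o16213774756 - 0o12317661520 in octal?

Subtract column by column in base 8:
  6-0 → 6
  5-2 → 3
  7-5 → 2
  4-1 → 3
  7-6 → 1
  7-6 → 1
  3-7 → 4 (borrow)
  1-1-1 → 7 (borrow)
  2-3-1 → 6 (borrow)
  6-2-1 → 3
  1-1 → 0

0o3674113236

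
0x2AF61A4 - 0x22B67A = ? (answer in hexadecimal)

Subtract column by column in base 16:
  4-A → A (borrow)
  A-7-1 → 2
  1-6 → B (borrow)
  6-B-1 → A (borrow)
  F-2-1 → C
  A-2 → 8
  2-0 → 2

0x28CAB2A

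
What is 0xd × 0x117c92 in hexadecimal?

0xe3536a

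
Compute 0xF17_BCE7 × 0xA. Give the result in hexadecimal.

0x96ED6106

Multiply each base-16 digit by 10, carrying:
  7×10 = 70 → write 6 carry 4
  E×10+4 = 144 → write 0 carry 9
  C×10+9 = 129 → write 1 carry 8
  B×10+8 = 118 → write 6 carry 7
  7×10+7 = 77 → write D carry 4
  1×10+4 = 14 → write E
  F×10 = 150 → write 6 carry 9
  remaining carry: 9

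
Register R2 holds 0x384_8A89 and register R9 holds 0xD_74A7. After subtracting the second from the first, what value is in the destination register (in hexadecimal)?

Subtract column by column in base 16:
  9-7 → 2
  8-A → E (borrow)
  A-4-1 → 5
  8-7 → 1
  4-D → 7 (borrow)
  8-0-1 → 7
  3-0 → 3

0x37715E2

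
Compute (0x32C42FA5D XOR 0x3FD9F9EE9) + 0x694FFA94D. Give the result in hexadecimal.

0x766DD0E01

First 0x32C42FA5D XOR 0x3FD9F9EE9 = 0x0D1DD64B4.
Add column by column in base 16, right to left:
  4+D = 1 carry 1
  B+4+1 = 0 carry 1
  4+9+1 = E
  6+A = 0 carry 1
  D+F+1 = D carry 1
  D+F+1 = D carry 1
  1+4+1 = 6
  D+9 = 6 carry 1
  0+6+1 = 7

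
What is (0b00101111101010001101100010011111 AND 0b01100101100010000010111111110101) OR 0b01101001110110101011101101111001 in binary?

0b1101101110110101011101111111101

0b00101111101010001101100010011111 AND 0b01100101100010000010111111110101 = 0b00100101100010000000100010010101.
Then OR with 0b01101001110110101011101101111001.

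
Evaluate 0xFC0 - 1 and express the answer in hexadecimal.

0xFBF

The trailing 1 digit is 0, so subtracting 1 borrows through: they become F and the next digit up decrements.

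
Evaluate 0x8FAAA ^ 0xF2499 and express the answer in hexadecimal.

XOR each hex digit independently (no carries):
  8^F=7, F^2=D, A^4=E, A^9=3, A^9=3

0x7DE33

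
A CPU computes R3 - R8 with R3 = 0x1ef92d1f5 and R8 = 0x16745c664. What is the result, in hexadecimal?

0x884d0b91

Subtract column by column in base 16:
  5-4 → 1
  f-6 → 9
  1-6 → b (borrow)
  d-c-1 → 0
  2-5 → d (borrow)
  9-4-1 → 4
  f-7 → 8
  e-6 → 8
  1-1 → 0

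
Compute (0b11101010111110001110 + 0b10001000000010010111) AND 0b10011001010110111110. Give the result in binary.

Add column by column in base 2, right to left:
  0+1 = 1
  1+1 = 0 carry 1
  1+1+1 = 1 carry 1
  1+0+1 = 0 carry 1
  0+1+1 = 0 carry 1
  0+0+1 = 1
  0+0 = 0
  1+1 = 0 carry 1
  1+0+1 = 0 carry 1
  1+0+1 = 0 carry 1
  1+0+1 = 0 carry 1
  1+0+1 = 0 carry 1
  0+0+1 = 1
  1+0 = 1
  0+0 = 0
  1+1 = 0 carry 1
  0+0+1 = 1
  1+0 = 1
  1+0 = 1
  1+1 = 0 carry 1
  final carry 1
Sum = 0b101110011000000100101; now AND with 0b10011001010110111110:
  101110011000000100101
& 010011001010110111110
= 000010001000000100100

0b10001000000100100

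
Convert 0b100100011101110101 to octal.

Group the bits in threes: 100 100 011 101 110 101 → 443565.

0o443565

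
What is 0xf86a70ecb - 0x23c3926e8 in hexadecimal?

Subtract column by column in base 16:
  b-8 → 3
  c-e → e (borrow)
  e-6-1 → 7
  0-2 → e (borrow)
  7-9-1 → d (borrow)
  a-3-1 → 6
  6-c → a (borrow)
  8-3-1 → 4
  f-2 → d

0xd4a6de7e3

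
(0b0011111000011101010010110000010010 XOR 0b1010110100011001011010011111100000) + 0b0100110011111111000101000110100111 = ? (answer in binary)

0b1110000000000011001101110110011001

First 0b0011111000011101010010110000010010 XOR 0b1010110100011001011010011111100000 = 0b1001001100000100001000101111110010.
Add column by column in base 2, right to left:
  0+1 = 1
  1+1 = 0 carry 1
  0+1+1 = 0 carry 1
  0+0+1 = 1
  1+0 = 1
  1+1 = 0 carry 1
  1+0+1 = 0 carry 1
  1+1+1 = 1 carry 1
  1+1+1 = 1 carry 1
  1+0+1 = 0 carry 1
  0+0+1 = 1
  1+0 = 1
  0+1 = 1
  0+0 = 0
  0+1 = 1
  1+0 = 1
  0+0 = 0
  0+0 = 0
  0+1 = 1
  0+1 = 1
  1+1 = 0 carry 1
  0+1+1 = 0 carry 1
  0+1+1 = 0 carry 1
  0+1+1 = 0 carry 1
  0+1+1 = 0 carry 1
  0+1+1 = 0 carry 1
  1+0+1 = 0 carry 1
  1+0+1 = 0 carry 1
  0+1+1 = 0 carry 1
  0+1+1 = 0 carry 1
  1+0+1 = 0 carry 1
  0+0+1 = 1
  0+1 = 1
  1+0 = 1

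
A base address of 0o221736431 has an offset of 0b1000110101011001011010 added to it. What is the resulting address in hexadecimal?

0x26B1373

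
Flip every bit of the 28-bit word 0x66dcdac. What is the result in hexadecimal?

0x9923253

Each hex digit d becomes f−d:
  6→9, 6→9, d→2, c→3, d→2, a→5, c→3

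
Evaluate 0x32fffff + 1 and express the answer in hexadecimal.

The trailing 5 digits are F (max in base 16), so adding 1 cascades: they roll to 0 and the next digit up increments.

0x3300000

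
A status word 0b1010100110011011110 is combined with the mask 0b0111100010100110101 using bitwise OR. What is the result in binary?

OR bit by bit (1 where either bit is 1):
  1010100110011011110
| 0111100010100110101
= 1111100110111111111

0b1111100110111111111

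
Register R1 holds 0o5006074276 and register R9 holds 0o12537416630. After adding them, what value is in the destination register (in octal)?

Add column by column in base 8, right to left:
  6+0 = 6
  7+3 = 2 carry 1
  2+6+1 = 1 carry 1
  4+6+1 = 3 carry 1
  7+1+1 = 1 carry 1
  0+4+1 = 5
  6+7 = 5 carry 1
  0+3+1 = 4
  0+5 = 5
  5+2 = 7
  0+1 = 1

0o17545513126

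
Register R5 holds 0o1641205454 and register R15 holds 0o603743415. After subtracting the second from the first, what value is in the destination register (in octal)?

0o1035242037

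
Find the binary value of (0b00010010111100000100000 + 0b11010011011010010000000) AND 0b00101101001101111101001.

0b100100000100010100000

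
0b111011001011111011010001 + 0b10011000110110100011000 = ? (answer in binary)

0b1001110010010101111101001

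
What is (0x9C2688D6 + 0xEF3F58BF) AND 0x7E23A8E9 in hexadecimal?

0xA21A081

Add column by column in base 16, right to left:
  6+F = 5 carry 1
  D+B+1 = 9 carry 1
  8+8+1 = 1 carry 1
  8+5+1 = E
  6+F = 5 carry 1
  2+3+1 = 6
  C+F = B carry 1
  9+E+1 = 8 carry 1
  final carry 1
Sum = 0x18B65E195; now AND with 0x7E23A8E9:
  1&0=0, 8&7=0, B&E=A, 6&2=2, 5&3=1, E&A=A, 1&8=0, 9&E=8, 5&9=1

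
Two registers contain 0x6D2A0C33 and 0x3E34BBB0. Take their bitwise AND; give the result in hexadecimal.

AND each hex digit independently (no carries):
  6&3=2, D&E=C, 2&3=2, A&4=0, 0&B=0, C&B=8, 3&B=3, 3&0=0

0x2C200830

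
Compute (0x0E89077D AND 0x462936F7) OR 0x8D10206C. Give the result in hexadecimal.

0x8F19267D

0x0E89077D AND 0x462936F7 = 0x06090675.
Then OR with 0x8D10206C.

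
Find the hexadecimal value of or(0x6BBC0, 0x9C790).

0xFFFD0

OR each hex digit independently (no carries):
  6|9=F, B|C=F, B|7=F, C|9=D, 0|0=0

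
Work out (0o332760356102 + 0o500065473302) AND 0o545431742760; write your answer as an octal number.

0o1000040400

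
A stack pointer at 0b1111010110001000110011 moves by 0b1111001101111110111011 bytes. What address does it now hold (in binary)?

Add column by column in base 2, right to left:
  1+1 = 0 carry 1
  1+1+1 = 1 carry 1
  0+0+1 = 1
  0+1 = 1
  1+1 = 0 carry 1
  1+1+1 = 1 carry 1
  0+0+1 = 1
  0+1 = 1
  0+1 = 1
  1+1 = 0 carry 1
  0+1+1 = 0 carry 1
  0+1+1 = 0 carry 1
  0+1+1 = 0 carry 1
  1+0+1 = 0 carry 1
  1+1+1 = 1 carry 1
  0+1+1 = 0 carry 1
  1+0+1 = 0 carry 1
  0+0+1 = 1
  1+1 = 0 carry 1
  1+1+1 = 1 carry 1
  1+1+1 = 1 carry 1
  1+1+1 = 1 carry 1
  final carry 1

0b11110100100000111101110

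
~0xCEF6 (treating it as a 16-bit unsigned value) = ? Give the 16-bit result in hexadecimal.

0x3109

Each hex digit d becomes F−d:
  C→3, E→1, F→0, 6→9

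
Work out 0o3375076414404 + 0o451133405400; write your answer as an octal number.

0o4046232022004

Add column by column in base 8, right to left:
  4+0 = 4
  0+0 = 0
  4+4 = 0 carry 1
  4+5+1 = 2 carry 1
  1+0+1 = 2
  4+4 = 0 carry 1
  6+3+1 = 2 carry 1
  7+3+1 = 3 carry 1
  0+1+1 = 2
  5+1 = 6
  7+5 = 4 carry 1
  3+4+1 = 0 carry 1
  3+0+1 = 4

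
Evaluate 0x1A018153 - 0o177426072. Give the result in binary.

0b11000000000110101010100011001

0x1A018153 = 0b11010000000011000000101010011 in binary.
0o177426072 = 0b1111111100010110000111010 in binary.
Subtract column by column in base 2:
  1-0 → 1
  1-1 → 0
  0-0 → 0
  0-1 → 1 (borrow)
  1-1-1 → 1 (borrow)
  0-1-1 → 0 (borrow)
  1-0-1 → 0
  0-0 → 0
  1-0 → 1
  0-0 → 0
  0-1 → 1 (borrow)
  0-1-1 → 0 (borrow)
  0-0-1 → 1 (borrow)
  0-1-1 → 0 (borrow)
  0-0-1 → 1 (borrow)
  1-0-1 → 0
  1-0 → 1
  0-1 → 1 (borrow)
  0-1-1 → 0 (borrow)
  0-1-1 → 0 (borrow)
  0-1-1 → 0 (borrow)
  0-1-1 → 0 (borrow)
  0-1-1 → 0 (borrow)
  0-1-1 → 0 (borrow)
  0-1-1 → 0 (borrow)
  1-0-1 → 0
  0-0 → 0
  1-0 → 1
  1-0 → 1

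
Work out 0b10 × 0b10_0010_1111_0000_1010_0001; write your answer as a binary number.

Multiply each base-2 digit by 2, carrying:
  1×2 = 2 → write 0 carry 1
  0×2+1 = 1 → write 1
  0×2 = 0 → write 0
  0×2 = 0 → write 0
  0×2 = 0 → write 0
  1×2 = 2 → write 0 carry 1
  0×2+1 = 1 → write 1
  1×2 = 2 → write 0 carry 1
  0×2+1 = 1 → write 1
  0×2 = 0 → write 0
  0×2 = 0 → write 0
  0×2 = 0 → write 0
  1×2 = 2 → write 0 carry 1
  1×2+1 = 3 → write 1 carry 1
  1×2+1 = 3 → write 1 carry 1
  1×2+1 = 3 → write 1 carry 1
  0×2+1 = 1 → write 1
  1×2 = 2 → write 0 carry 1
  0×2+1 = 1 → write 1
  0×2 = 0 → write 0
  0×2 = 0 → write 0
  1×2 = 2 → write 0 carry 1
  remaining carry: 1

0b10001011110000101000010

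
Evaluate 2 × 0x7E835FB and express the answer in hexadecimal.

Multiply each base-16 digit by 2, carrying:
  B×2 = 22 → write 6 carry 1
  F×2+1 = 31 → write F carry 1
  5×2+1 = 11 → write B
  3×2 = 6 → write 6
  8×2 = 16 → write 0 carry 1
  E×2+1 = 29 → write D carry 1
  7×2+1 = 15 → write F

0xFD06BF6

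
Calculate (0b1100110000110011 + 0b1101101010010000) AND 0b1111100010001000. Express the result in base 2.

Add column by column in base 2, right to left:
  1+0 = 1
  1+0 = 1
  0+0 = 0
  0+0 = 0
  1+1 = 0 carry 1
  1+0+1 = 0 carry 1
  0+0+1 = 1
  0+1 = 1
  0+0 = 0
  0+1 = 1
  1+0 = 1
  1+1 = 0 carry 1
  0+1+1 = 0 carry 1
  0+0+1 = 1
  1+1 = 0 carry 1
  1+1+1 = 1 carry 1
  final carry 1
Sum = 0b11010011011000011; now AND with 0b1111100010001000:
  11010011011000011
& 01111100010001000
= 01010000010000000

0b1010000010000000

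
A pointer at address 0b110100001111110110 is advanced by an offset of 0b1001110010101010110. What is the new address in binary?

Add column by column in base 2, right to left:
  0+0 = 0
  1+1 = 0 carry 1
  1+1+1 = 1 carry 1
  0+0+1 = 1
  1+1 = 0 carry 1
  1+0+1 = 0 carry 1
  1+1+1 = 1 carry 1
  1+0+1 = 0 carry 1
  1+1+1 = 1 carry 1
  1+0+1 = 0 carry 1
  0+1+1 = 0 carry 1
  0+0+1 = 1
  0+0 = 0
  0+1 = 1
  1+1 = 0 carry 1
  0+1+1 = 0 carry 1
  1+0+1 = 0 carry 1
  1+0+1 = 0 carry 1
  0+1+1 = 0 carry 1
  final carry 1

0b10000010100101001100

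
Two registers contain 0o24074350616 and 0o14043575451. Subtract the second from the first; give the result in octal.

0o10030553145

Subtract column by column in base 8:
  6-1 → 5
  1-5 → 4 (borrow)
  6-4-1 → 1
  0-5 → 3 (borrow)
  5-7-1 → 5 (borrow)
  3-5-1 → 5 (borrow)
  4-3-1 → 0
  7-4 → 3
  0-0 → 0
  4-4 → 0
  2-1 → 1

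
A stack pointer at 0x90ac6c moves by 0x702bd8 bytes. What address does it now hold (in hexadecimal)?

Add column by column in base 16, right to left:
  c+8 = 4 carry 1
  6+d+1 = 4 carry 1
  c+b+1 = 8 carry 1
  a+2+1 = d
  0+0 = 0
  9+7 = 0 carry 1
  final carry 1

0x100d844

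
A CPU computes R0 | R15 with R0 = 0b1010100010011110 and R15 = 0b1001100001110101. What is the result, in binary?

OR bit by bit (1 where either bit is 1):
  1010100010011110
| 1001100001110101
= 1011100011111111

0b1011100011111111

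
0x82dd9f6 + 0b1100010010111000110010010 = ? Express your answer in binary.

0b1001101101110100101110001000

0x82dd9f6 = 0b1000001011011101100111110110 in binary.
Add column by column in base 2, right to left:
  0+0 = 0
  1+1 = 0 carry 1
  1+0+1 = 0 carry 1
  0+0+1 = 1
  1+1 = 0 carry 1
  1+0+1 = 0 carry 1
  1+0+1 = 0 carry 1
  1+1+1 = 1 carry 1
  1+1+1 = 1 carry 1
  0+0+1 = 1
  0+0 = 0
  1+0 = 1
  1+1 = 0 carry 1
  0+1+1 = 0 carry 1
  1+1+1 = 1 carry 1
  1+0+1 = 0 carry 1
  1+1+1 = 1 carry 1
  0+0+1 = 1
  1+0 = 1
  1+1 = 0 carry 1
  0+0+1 = 1
  1+0 = 1
  0+0 = 0
  0+1 = 1
  0+1 = 1
  0+0 = 0
  0+0 = 0
  1+0 = 1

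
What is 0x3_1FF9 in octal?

0o617771

Expand each hex digit to 4 bits: 3=0011 1=0001 F=1111 F=1111 9=1001.
Group the bits in threes: 110 001 111 111 111 001 → 617771.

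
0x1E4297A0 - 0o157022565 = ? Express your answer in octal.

0x1E4297A0 = 0o3620513640 in octal.
Subtract column by column in base 8:
  0-5 → 3 (borrow)
  4-6-1 → 5 (borrow)
  6-5-1 → 0
  3-2 → 1
  1-2 → 7 (borrow)
  5-0-1 → 4
  0-7 → 1 (borrow)
  2-5-1 → 4 (borrow)
  6-1-1 → 4
  3-0 → 3

0o3441471053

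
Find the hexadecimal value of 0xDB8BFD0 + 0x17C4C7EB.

Add column by column in base 16, right to left:
  0+B = B
  D+E = B carry 1
  F+7+1 = 7 carry 1
  B+C+1 = 8 carry 1
  8+4+1 = D
  B+C = 7 carry 1
  D+7+1 = 5 carry 1
  0+1+1 = 2

0x257D87BB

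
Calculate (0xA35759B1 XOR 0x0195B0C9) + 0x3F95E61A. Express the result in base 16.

0xE258CF92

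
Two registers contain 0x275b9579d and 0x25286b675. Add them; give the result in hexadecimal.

Add column by column in base 16, right to left:
  d+5 = 2 carry 1
  9+7+1 = 1 carry 1
  7+6+1 = e
  5+b = 0 carry 1
  9+6+1 = 0 carry 1
  b+8+1 = 4 carry 1
  5+2+1 = 8
  7+5 = c
  2+2 = 4

0x4c8400e12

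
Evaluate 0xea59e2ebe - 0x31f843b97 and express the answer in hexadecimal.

0xb8619f327

Subtract column by column in base 16:
  e-7 → 7
  b-9 → 2
  e-b → 3
  2-3 → f (borrow)
  e-4-1 → 9
  9-8 → 1
  5-f → 6 (borrow)
  a-1-1 → 8
  e-3 → b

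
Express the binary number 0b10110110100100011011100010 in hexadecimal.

0x2DA46E2

Group the bits into nibbles: 0010 1101 1010 0100 0110 1110 0010 → 2DA46E2.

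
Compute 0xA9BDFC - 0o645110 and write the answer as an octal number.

0xA9BDFC = 0o52336774 in octal.
Subtract column by column in base 8:
  4-0 → 4
  7-1 → 6
  7-1 → 6
  6-5 → 1
  3-4 → 7 (borrow)
  3-6-1 → 4 (borrow)
  2-0-1 → 1
  5-0 → 5

0o51471664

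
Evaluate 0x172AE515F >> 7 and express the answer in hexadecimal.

0x2E55CA2

7 bits is not a whole number of base-16 digits; in binary: 101110010101011100101000101011111 >> 7 = 10111001010101110010100010.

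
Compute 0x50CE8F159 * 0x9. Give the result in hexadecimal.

Multiply each base-16 digit by 9, carrying:
  9×9 = 81 → write 1 carry 5
  5×9+5 = 50 → write 2 carry 3
  1×9+3 = 12 → write C
  F×9 = 135 → write 7 carry 8
  8×9+8 = 80 → write 0 carry 5
  E×9+5 = 131 → write 3 carry 8
  C×9+8 = 116 → write 4 carry 7
  0×9+7 = 7 → write 7
  5×9 = 45 → write D carry 2
  remaining carry: 2

0x2D74307C21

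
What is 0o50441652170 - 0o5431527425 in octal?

0o43010122543

Subtract column by column in base 8:
  0-5 → 3 (borrow)
  7-2-1 → 4
  1-4 → 5 (borrow)
  2-7-1 → 2 (borrow)
  5-2-1 → 2
  6-5 → 1
  1-1 → 0
  4-3 → 1
  4-4 → 0
  0-5 → 3 (borrow)
  5-0-1 → 4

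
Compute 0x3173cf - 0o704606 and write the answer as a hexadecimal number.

0x2dea49

0o704606 = 0x38986 in hexadecimal.
Subtract column by column in base 16:
  f-6 → 9
  c-8 → 4
  3-9 → a (borrow)
  7-8-1 → e (borrow)
  1-3-1 → d (borrow)
  3-0-1 → 2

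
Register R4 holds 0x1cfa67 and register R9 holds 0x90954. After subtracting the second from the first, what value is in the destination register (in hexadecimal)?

Subtract column by column in base 16:
  7-4 → 3
  6-5 → 1
  a-9 → 1
  f-0 → f
  c-9 → 3
  1-0 → 1

0x13f113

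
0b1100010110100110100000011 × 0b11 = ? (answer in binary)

0b100101000011110011100001001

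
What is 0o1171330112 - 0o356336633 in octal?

Subtract column by column in base 8:
  2-3 → 7 (borrow)
  1-3-1 → 5 (borrow)
  1-6-1 → 2 (borrow)
  0-6-1 → 1 (borrow)
  3-3-1 → 7 (borrow)
  3-3-1 → 7 (borrow)
  1-6-1 → 2 (borrow)
  7-5-1 → 1
  1-3 → 6 (borrow)
  1-0-1 → 0

0o612771257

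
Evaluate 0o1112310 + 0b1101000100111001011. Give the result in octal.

0o2617223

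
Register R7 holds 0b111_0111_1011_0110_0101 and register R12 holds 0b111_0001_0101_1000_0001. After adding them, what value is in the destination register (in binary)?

0b11101001000011100110

Add column by column in base 2, right to left:
  1+1 = 0 carry 1
  0+0+1 = 1
  1+0 = 1
  0+0 = 0
  0+0 = 0
  1+0 = 1
  1+0 = 1
  0+1 = 1
  1+1 = 0 carry 1
  1+0+1 = 0 carry 1
  0+1+1 = 0 carry 1
  1+0+1 = 0 carry 1
  1+1+1 = 1 carry 1
  1+0+1 = 0 carry 1
  1+0+1 = 0 carry 1
  0+0+1 = 1
  1+1 = 0 carry 1
  1+1+1 = 1 carry 1
  1+1+1 = 1 carry 1
  final carry 1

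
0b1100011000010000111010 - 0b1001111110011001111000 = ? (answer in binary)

Subtract column by column in base 2:
  0-0 → 0
  1-0 → 1
  0-0 → 0
  1-1 → 0
  1-1 → 0
  1-1 → 0
  0-1 → 1 (borrow)
  0-0-1 → 1 (borrow)
  0-0-1 → 1 (borrow)
  0-1-1 → 0 (borrow)
  1-1-1 → 1 (borrow)
  0-0-1 → 1 (borrow)
  0-0-1 → 1 (borrow)
  0-1-1 → 0 (borrow)
  0-1-1 → 0 (borrow)
  1-1-1 → 1 (borrow)
  1-1-1 → 1 (borrow)
  0-1-1 → 0 (borrow)
  0-1-1 → 0 (borrow)
  0-0-1 → 1 (borrow)
  1-0-1 → 0
  1-1 → 0

0b10011001110111000010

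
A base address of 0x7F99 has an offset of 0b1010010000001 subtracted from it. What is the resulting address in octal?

0x7F99 = 0o77631 in octal.
0b1010010000001 = 0o12201 in octal.
Subtract column by column in base 8:
  1-1 → 0
  3-0 → 3
  6-2 → 4
  7-2 → 5
  7-1 → 6

0o65430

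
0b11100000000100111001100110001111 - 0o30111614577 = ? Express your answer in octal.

0b11100000000100111001100110001111 = 0o34004714617 in octal.
Subtract column by column in base 8:
  7-7 → 0
  1-7 → 2 (borrow)
  6-5-1 → 0
  4-4 → 0
  1-1 → 0
  7-6 → 1
  4-1 → 3
  0-1 → 7 (borrow)
  0-1-1 → 6 (borrow)
  4-0-1 → 3
  3-3 → 0

0o3673100020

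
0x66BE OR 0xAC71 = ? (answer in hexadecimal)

0xEEFF

OR each hex digit independently (no carries):
  6|A=E, 6|C=E, B|7=F, E|1=F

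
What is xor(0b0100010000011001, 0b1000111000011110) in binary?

0b1100101000000111

XOR bit by bit (1 where the bits differ):
  0100010000011001
^ 1000111000011110
= 1100101000000111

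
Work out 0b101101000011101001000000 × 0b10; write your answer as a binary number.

Multiply each base-2 digit by 2, carrying:
  0×2 = 0 → write 0
  0×2 = 0 → write 0
  0×2 = 0 → write 0
  0×2 = 0 → write 0
  0×2 = 0 → write 0
  0×2 = 0 → write 0
  1×2 = 2 → write 0 carry 1
  0×2+1 = 1 → write 1
  0×2 = 0 → write 0
  1×2 = 2 → write 0 carry 1
  0×2+1 = 1 → write 1
  1×2 = 2 → write 0 carry 1
  1×2+1 = 3 → write 1 carry 1
  1×2+1 = 3 → write 1 carry 1
  0×2+1 = 1 → write 1
  0×2 = 0 → write 0
  0×2 = 0 → write 0
  0×2 = 0 → write 0
  1×2 = 2 → write 0 carry 1
  0×2+1 = 1 → write 1
  1×2 = 2 → write 0 carry 1
  1×2+1 = 3 → write 1 carry 1
  0×2+1 = 1 → write 1
  1×2 = 2 → write 0 carry 1
  remaining carry: 1

0b1011010000111010010000000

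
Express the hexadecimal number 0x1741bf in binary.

0b101110100000110111111

Expand each hex digit to 4 bits: 1=0001 7=0111 4=0100 1=0001 b=1011 f=1111.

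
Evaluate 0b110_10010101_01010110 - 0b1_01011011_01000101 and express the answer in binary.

0b1010011101000010001

Subtract column by column in base 2:
  0-1 → 1 (borrow)
  1-0-1 → 0
  1-1 → 0
  0-0 → 0
  1-0 → 1
  0-0 → 0
  1-1 → 0
  0-0 → 0
  1-1 → 0
  0-1 → 1 (borrow)
  1-0-1 → 0
  0-1 → 1 (borrow)
  1-1-1 → 1 (borrow)
  0-0-1 → 1 (borrow)
  0-1-1 → 0 (borrow)
  1-0-1 → 0
  0-1 → 1 (borrow)
  1-0-1 → 0
  1-0 → 1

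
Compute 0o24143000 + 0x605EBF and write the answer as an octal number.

0o54222277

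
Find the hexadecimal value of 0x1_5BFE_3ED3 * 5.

0x6CBF73A1F

Multiply each base-16 digit by 5, carrying:
  3×5 = 15 → write F
  D×5 = 65 → write 1 carry 4
  E×5+4 = 74 → write A carry 4
  3×5+4 = 19 → write 3 carry 1
  E×5+1 = 71 → write 7 carry 4
  F×5+4 = 79 → write F carry 4
  B×5+4 = 59 → write B carry 3
  5×5+3 = 28 → write C carry 1
  1×5+1 = 6 → write 6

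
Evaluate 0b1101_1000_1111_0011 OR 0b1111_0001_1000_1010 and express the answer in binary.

0b1111100111111011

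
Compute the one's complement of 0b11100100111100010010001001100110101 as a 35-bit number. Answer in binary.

Invert each bit: 11100100111100010010001001100110101 → 00011011000011101101110110011001010.

0b00011011000011101101110110011001010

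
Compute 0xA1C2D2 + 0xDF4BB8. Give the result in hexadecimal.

Add column by column in base 16, right to left:
  2+8 = A
  D+B = 8 carry 1
  2+B+1 = E
  C+4 = 0 carry 1
  1+F+1 = 1 carry 1
  A+D+1 = 8 carry 1
  final carry 1

0x1810E8A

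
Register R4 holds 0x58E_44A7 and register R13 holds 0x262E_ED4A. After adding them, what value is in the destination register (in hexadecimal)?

0x2BBD31F1

Add column by column in base 16, right to left:
  7+A = 1 carry 1
  A+4+1 = F
  4+D = 1 carry 1
  4+E+1 = 3 carry 1
  E+E+1 = D carry 1
  8+2+1 = B
  5+6 = B
  0+2 = 2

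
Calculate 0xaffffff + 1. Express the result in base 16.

0xb000000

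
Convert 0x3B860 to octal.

Expand each hex digit to 4 bits: 3=0011 B=1011 8=1000 6=0110 0=0000.
Group the bits in threes: 111 011 100 001 100 000 → 734140.

0o734140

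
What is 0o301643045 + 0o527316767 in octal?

Add column by column in base 8, right to left:
  5+7 = 4 carry 1
  4+6+1 = 3 carry 1
  0+7+1 = 0 carry 1
  3+6+1 = 2 carry 1
  4+1+1 = 6
  6+3 = 1 carry 1
  1+7+1 = 1 carry 1
  0+2+1 = 3
  3+5 = 0 carry 1
  final carry 1

0o1031162034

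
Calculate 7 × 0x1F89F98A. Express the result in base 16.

0xDCC5D2C6

Multiply each base-16 digit by 7, carrying:
  A×7 = 70 → write 6 carry 4
  8×7+4 = 60 → write C carry 3
  9×7+3 = 66 → write 2 carry 4
  F×7+4 = 109 → write D carry 6
  9×7+6 = 69 → write 5 carry 4
  8×7+4 = 60 → write C carry 3
  F×7+3 = 108 → write C carry 6
  1×7+6 = 13 → write D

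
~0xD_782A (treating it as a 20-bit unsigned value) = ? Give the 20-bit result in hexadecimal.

Each hex digit d becomes F−d:
  D→2, 7→8, 8→7, 2→D, A→5

0x287D5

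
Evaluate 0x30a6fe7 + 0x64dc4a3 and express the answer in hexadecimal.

0x958348a

Add column by column in base 16, right to left:
  7+3 = a
  e+a = 8 carry 1
  f+4+1 = 4 carry 1
  6+c+1 = 3 carry 1
  a+d+1 = 8 carry 1
  0+4+1 = 5
  3+6 = 9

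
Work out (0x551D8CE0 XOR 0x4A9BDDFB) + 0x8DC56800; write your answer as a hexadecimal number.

0xAD4BB91B

First 0x551D8CE0 XOR 0x4A9BDDFB = 0x1F86511B.
Add column by column in base 16, right to left:
  B+0 = B
  1+0 = 1
  1+8 = 9
  5+6 = B
  6+5 = B
  8+C = 4 carry 1
  F+D+1 = D carry 1
  1+8+1 = A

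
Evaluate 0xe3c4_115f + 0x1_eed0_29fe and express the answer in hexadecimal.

Add column by column in base 16, right to left:
  f+e = d carry 1
  5+f+1 = 5 carry 1
  1+9+1 = b
  1+2 = 3
  4+0 = 4
  c+d = 9 carry 1
  3+e+1 = 2 carry 1
  e+e+1 = d carry 1
  0+1+1 = 2

0x2d2943b5d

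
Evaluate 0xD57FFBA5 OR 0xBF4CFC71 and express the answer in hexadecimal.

0xFF7FFFF5

OR each hex digit independently (no carries):
  D|B=F, 5|F=F, 7|4=7, F|C=F, F|F=F, B|C=F, A|7=F, 5|1=5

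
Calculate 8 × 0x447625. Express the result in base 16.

0x223B128

Multiply each base-16 digit by 8, carrying:
  5×8 = 40 → write 8 carry 2
  2×8+2 = 18 → write 2 carry 1
  6×8+1 = 49 → write 1 carry 3
  7×8+3 = 59 → write B carry 3
  4×8+3 = 35 → write 3 carry 2
  4×8+2 = 34 → write 2 carry 2
  remaining carry: 2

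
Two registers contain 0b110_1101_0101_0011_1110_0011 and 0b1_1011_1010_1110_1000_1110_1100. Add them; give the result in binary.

0b10001010000011110011001111

Add column by column in base 2, right to left:
  1+0 = 1
  1+0 = 1
  0+1 = 1
  0+1 = 1
  0+0 = 0
  1+1 = 0 carry 1
  1+1+1 = 1 carry 1
  1+1+1 = 1 carry 1
  1+0+1 = 0 carry 1
  1+0+1 = 0 carry 1
  0+0+1 = 1
  0+1 = 1
  1+0 = 1
  0+1 = 1
  1+1 = 0 carry 1
  0+1+1 = 0 carry 1
  1+0+1 = 0 carry 1
  0+1+1 = 0 carry 1
  1+0+1 = 0 carry 1
  1+1+1 = 1 carry 1
  0+1+1 = 0 carry 1
  1+1+1 = 1 carry 1
  1+0+1 = 0 carry 1
  0+1+1 = 0 carry 1
  0+1+1 = 0 carry 1
  final carry 1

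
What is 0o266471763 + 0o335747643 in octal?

0o624441626

Add column by column in base 8, right to left:
  3+3 = 6
  6+4 = 2 carry 1
  7+6+1 = 6 carry 1
  1+7+1 = 1 carry 1
  7+4+1 = 4 carry 1
  4+7+1 = 4 carry 1
  6+5+1 = 4 carry 1
  6+3+1 = 2 carry 1
  2+3+1 = 6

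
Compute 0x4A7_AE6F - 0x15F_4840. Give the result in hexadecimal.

Subtract column by column in base 16:
  F-0 → F
  6-4 → 2
  E-8 → 6
  A-4 → 6
  7-F → 8 (borrow)
  A-5-1 → 4
  4-1 → 3

0x348662F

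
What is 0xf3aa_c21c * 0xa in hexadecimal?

Multiply each base-16 digit by 10, carrying:
  c×10 = 120 → write 8 carry 7
  1×10+7 = 17 → write 1 carry 1
  2×10+1 = 21 → write 5 carry 1
  c×10+1 = 121 → write 9 carry 7
  a×10+7 = 107 → write b carry 6
  a×10+6 = 106 → write a carry 6
  3×10+6 = 36 → write 4 carry 2
  f×10+2 = 152 → write 8 carry 9
  remaining carry: 9

0x984ab9518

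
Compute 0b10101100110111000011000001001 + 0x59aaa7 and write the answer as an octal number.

0o2575230260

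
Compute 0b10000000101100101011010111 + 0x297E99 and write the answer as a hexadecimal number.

0x22C4970

0b10000000101100101011010111 = 0x202CAD7 in hexadecimal.
Add column by column in base 16, right to left:
  7+9 = 0 carry 1
  D+9+1 = 7 carry 1
  A+E+1 = 9 carry 1
  C+7+1 = 4 carry 1
  2+9+1 = C
  0+2 = 2
  2+0 = 2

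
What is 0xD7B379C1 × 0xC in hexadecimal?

0xA1C69B50C

Multiply each base-16 digit by 12, carrying:
  1×12 = 12 → write C
  C×12 = 144 → write 0 carry 9
  9×12+9 = 117 → write 5 carry 7
  7×12+7 = 91 → write B carry 5
  3×12+5 = 41 → write 9 carry 2
  B×12+2 = 134 → write 6 carry 8
  7×12+8 = 92 → write C carry 5
  D×12+5 = 161 → write 1 carry 10
  remaining carry: A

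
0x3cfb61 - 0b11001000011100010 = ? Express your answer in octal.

0x3cfb61 = 0o17175541 in octal.
0b11001000011100010 = 0o310342 in octal.
Subtract column by column in base 8:
  1-2 → 7 (borrow)
  4-4-1 → 7 (borrow)
  5-3-1 → 1
  5-0 → 5
  7-1 → 6
  1-3 → 6 (borrow)
  7-0-1 → 6
  1-0 → 1

0o16665177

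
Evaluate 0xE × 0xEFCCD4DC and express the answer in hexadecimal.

0xD1D33A408

Multiply each base-16 digit by 14, carrying:
  C×14 = 168 → write 8 carry 10
  D×14+10 = 192 → write 0 carry 12
  4×14+12 = 68 → write 4 carry 4
  D×14+4 = 186 → write A carry 11
  C×14+11 = 179 → write 3 carry 11
  C×14+11 = 179 → write 3 carry 11
  F×14+11 = 221 → write D carry 13
  E×14+13 = 209 → write 1 carry 13
  remaining carry: D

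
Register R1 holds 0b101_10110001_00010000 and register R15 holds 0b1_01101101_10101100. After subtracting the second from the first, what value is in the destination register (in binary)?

0b1000100001101100100

Subtract column by column in base 2:
  0-0 → 0
  0-0 → 0
  0-1 → 1 (borrow)
  0-1-1 → 0 (borrow)
  1-0-1 → 0
  0-1 → 1 (borrow)
  0-0-1 → 1 (borrow)
  0-1-1 → 0 (borrow)
  1-1-1 → 1 (borrow)
  0-0-1 → 1 (borrow)
  0-1-1 → 0 (borrow)
  0-1-1 → 0 (borrow)
  1-0-1 → 0
  1-1 → 0
  0-1 → 1 (borrow)
  1-0-1 → 0
  1-1 → 0
  0-0 → 0
  1-0 → 1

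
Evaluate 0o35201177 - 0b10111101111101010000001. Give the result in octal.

0b10111101111101010000001 = 0o27575201 in octal.
Subtract column by column in base 8:
  7-1 → 6
  7-0 → 7
  1-2 → 7 (borrow)
  1-5-1 → 3 (borrow)
  0-7-1 → 0 (borrow)
  2-5-1 → 4 (borrow)
  5-7-1 → 5 (borrow)
  3-2-1 → 0

0o5403776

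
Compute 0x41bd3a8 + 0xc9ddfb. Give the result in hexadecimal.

Add column by column in base 16, right to left:
  8+b = 3 carry 1
  a+f+1 = a carry 1
  3+d+1 = 1 carry 1
  d+d+1 = b carry 1
  b+9+1 = 5 carry 1
  1+c+1 = e
  4+0 = 4

0x4e5b1a3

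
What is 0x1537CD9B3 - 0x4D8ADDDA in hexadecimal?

Subtract column by column in base 16:
  3-A → 9 (borrow)
  B-D-1 → D (borrow)
  9-D-1 → B (borrow)
  D-D-1 → F (borrow)
  C-A-1 → 1
  7-8 → F (borrow)
  3-D-1 → 5 (borrow)
  5-4-1 → 0
  1-0 → 1

0x105F1FBD9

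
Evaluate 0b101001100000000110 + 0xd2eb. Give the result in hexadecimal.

0x36af1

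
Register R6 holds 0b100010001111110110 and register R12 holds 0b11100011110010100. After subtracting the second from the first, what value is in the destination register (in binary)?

Subtract column by column in base 2:
  0-0 → 0
  1-0 → 1
  1-1 → 0
  0-0 → 0
  1-1 → 0
  1-0 → 1
  1-0 → 1
  1-1 → 0
  1-1 → 0
  1-1 → 0
  0-1 → 1 (borrow)
  0-0-1 → 1 (borrow)
  0-0-1 → 1 (borrow)
  1-0-1 → 0
  0-1 → 1 (borrow)
  0-1-1 → 0 (borrow)
  0-1-1 → 0 (borrow)
  1-0-1 → 0

0b101110001100010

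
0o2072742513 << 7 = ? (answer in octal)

7 bits is not a whole number of base-8 digits; in binary: 10000111010111100010101001011 << 7 = 100001110101111000101010010110000000.

0o416570522600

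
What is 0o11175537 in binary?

Each octal digit is 3 bits: 1=001 1=001 1=001 7=111 5=101 5=101 3=011 7=111.

0b1001001111101101011111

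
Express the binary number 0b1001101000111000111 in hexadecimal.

0x4D1C7

Group the bits into nibbles: 0100 1101 0001 1100 0111 → 4D1C7.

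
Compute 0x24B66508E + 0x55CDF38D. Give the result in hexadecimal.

Add column by column in base 16, right to left:
  E+D = B carry 1
  8+8+1 = 1 carry 1
  0+3+1 = 4
  5+F = 4 carry 1
  6+D+1 = 4 carry 1
  6+C+1 = 3 carry 1
  B+5+1 = 1 carry 1
  4+5+1 = A
  2+0 = 2

0x2A134441B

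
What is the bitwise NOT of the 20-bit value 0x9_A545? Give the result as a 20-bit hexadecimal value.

Each hex digit d becomes F−d:
  9→6, A→5, 5→A, 4→B, 5→A

0x65ABA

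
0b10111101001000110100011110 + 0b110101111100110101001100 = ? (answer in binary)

0b11110011000101101001101010

Add column by column in base 2, right to left:
  0+0 = 0
  1+0 = 1
  1+1 = 0 carry 1
  1+1+1 = 1 carry 1
  1+0+1 = 0 carry 1
  0+0+1 = 1
  0+1 = 1
  0+0 = 0
  1+1 = 0 carry 1
  0+0+1 = 1
  1+1 = 0 carry 1
  1+1+1 = 1 carry 1
  0+0+1 = 1
  0+0 = 0
  0+1 = 1
  1+1 = 0 carry 1
  0+1+1 = 0 carry 1
  0+1+1 = 0 carry 1
  1+1+1 = 1 carry 1
  0+0+1 = 1
  1+1 = 0 carry 1
  1+0+1 = 0 carry 1
  1+1+1 = 1 carry 1
  1+1+1 = 1 carry 1
  0+0+1 = 1
  1+0 = 1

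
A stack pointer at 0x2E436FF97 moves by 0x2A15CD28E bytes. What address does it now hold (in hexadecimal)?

0x58593D225

Add column by column in base 16, right to left:
  7+E = 5 carry 1
  9+8+1 = 2 carry 1
  F+2+1 = 2 carry 1
  F+D+1 = D carry 1
  6+C+1 = 3 carry 1
  3+5+1 = 9
  4+1 = 5
  E+A = 8 carry 1
  2+2+1 = 5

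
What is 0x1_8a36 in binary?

0b11000101000110110

Expand each hex digit to 4 bits: 1=0001 8=1000 a=1010 3=0011 6=0110.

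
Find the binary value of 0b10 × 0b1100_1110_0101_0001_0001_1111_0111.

0b11001110010100010001111101110

Multiply each base-2 digit by 2, carrying:
  1×2 = 2 → write 0 carry 1
  1×2+1 = 3 → write 1 carry 1
  1×2+1 = 3 → write 1 carry 1
  0×2+1 = 1 → write 1
  1×2 = 2 → write 0 carry 1
  1×2+1 = 3 → write 1 carry 1
  1×2+1 = 3 → write 1 carry 1
  1×2+1 = 3 → write 1 carry 1
  1×2+1 = 3 → write 1 carry 1
  0×2+1 = 1 → write 1
  0×2 = 0 → write 0
  0×2 = 0 → write 0
  1×2 = 2 → write 0 carry 1
  0×2+1 = 1 → write 1
  0×2 = 0 → write 0
  0×2 = 0 → write 0
  1×2 = 2 → write 0 carry 1
  0×2+1 = 1 → write 1
  1×2 = 2 → write 0 carry 1
  0×2+1 = 1 → write 1
  0×2 = 0 → write 0
  1×2 = 2 → write 0 carry 1
  1×2+1 = 3 → write 1 carry 1
  1×2+1 = 3 → write 1 carry 1
  0×2+1 = 1 → write 1
  0×2 = 0 → write 0
  1×2 = 2 → write 0 carry 1
  1×2+1 = 3 → write 1 carry 1
  remaining carry: 1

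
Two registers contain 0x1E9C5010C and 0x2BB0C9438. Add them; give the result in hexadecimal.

0x4A4D19544

Add column by column in base 16, right to left:
  C+8 = 4 carry 1
  0+3+1 = 4
  1+4 = 5
  0+9 = 9
  5+C = 1 carry 1
  C+0+1 = D
  9+B = 4 carry 1
  E+B+1 = A carry 1
  1+2+1 = 4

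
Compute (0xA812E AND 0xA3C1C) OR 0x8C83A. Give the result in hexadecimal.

0xAC83E

0xA812E AND 0xA3C1C = 0xA000C.
Then OR with 0x8C83A.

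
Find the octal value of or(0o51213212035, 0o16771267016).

0o57773277037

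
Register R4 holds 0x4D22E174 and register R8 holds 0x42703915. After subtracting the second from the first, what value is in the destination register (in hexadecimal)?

Subtract column by column in base 16:
  4-5 → F (borrow)
  7-1-1 → 5
  1-9 → 8 (borrow)
  E-3-1 → A
  2-0 → 2
  2-7 → B (borrow)
  D-2-1 → A
  4-4 → 0

0xAB2A85F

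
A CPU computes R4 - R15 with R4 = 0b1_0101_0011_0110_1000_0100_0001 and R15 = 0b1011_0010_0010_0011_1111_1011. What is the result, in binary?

0b101000010100010001000110

Subtract column by column in base 2:
  1-1 → 0
  0-1 → 1 (borrow)
  0-0-1 → 1 (borrow)
  0-1-1 → 0 (borrow)
  0-1-1 → 0 (borrow)
  0-1-1 → 0 (borrow)
  1-1-1 → 1 (borrow)
  0-1-1 → 0 (borrow)
  0-1-1 → 0 (borrow)
  0-1-1 → 0 (borrow)
  0-0-1 → 1 (borrow)
  1-0-1 → 0
  0-0 → 0
  1-1 → 0
  1-0 → 1
  0-0 → 0
  1-0 → 1
  1-1 → 0
  0-0 → 0
  0-0 → 0
  1-1 → 0
  0-1 → 1 (borrow)
  1-0-1 → 0
  0-1 → 1 (borrow)
  1-0-1 → 0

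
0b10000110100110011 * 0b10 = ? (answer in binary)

0b100001101001100110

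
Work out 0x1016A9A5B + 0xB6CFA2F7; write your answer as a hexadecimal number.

0x1B83A3D52

Add column by column in base 16, right to left:
  B+7 = 2 carry 1
  5+F+1 = 5 carry 1
  A+2+1 = D
  9+A = 3 carry 1
  A+F+1 = A carry 1
  6+C+1 = 3 carry 1
  1+6+1 = 8
  0+B = B
  1+0 = 1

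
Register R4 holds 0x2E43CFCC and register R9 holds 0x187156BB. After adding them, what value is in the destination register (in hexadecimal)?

Add column by column in base 16, right to left:
  C+B = 7 carry 1
  C+B+1 = 8 carry 1
  F+6+1 = 6 carry 1
  C+5+1 = 2 carry 1
  3+1+1 = 5
  4+7 = B
  E+8 = 6 carry 1
  2+1+1 = 4

0x46B52687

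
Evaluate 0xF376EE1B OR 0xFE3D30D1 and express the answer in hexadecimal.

OR each hex digit independently (no carries):
  F|F=F, 3|E=F, 7|3=7, 6|D=F, E|3=F, E|0=E, 1|D=D, B|1=B

0xFF7FFEDB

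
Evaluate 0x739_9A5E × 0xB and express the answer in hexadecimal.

0x4F79A20A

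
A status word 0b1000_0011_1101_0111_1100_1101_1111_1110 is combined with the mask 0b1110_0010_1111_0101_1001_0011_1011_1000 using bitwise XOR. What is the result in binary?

XOR bit by bit (1 where the bits differ):
  10000011110101111100110111111110
^ 11100010111101011001001110111000
= 01100001001000100101111001000110

0b01100001001000100101111001000110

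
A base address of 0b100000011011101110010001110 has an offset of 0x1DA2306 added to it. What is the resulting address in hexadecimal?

0b100000011011101110010001110 = 0x40DDC8E in hexadecimal.
Add column by column in base 16, right to left:
  E+6 = 4 carry 1
  8+0+1 = 9
  C+3 = F
  D+2 = F
  D+A = 7 carry 1
  0+D+1 = E
  4+1 = 5

0x5E7FF94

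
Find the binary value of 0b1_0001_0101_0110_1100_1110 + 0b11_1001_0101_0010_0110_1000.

0b10010101010100100110110

Add column by column in base 2, right to left:
  0+0 = 0
  1+0 = 1
  1+0 = 1
  1+1 = 0 carry 1
  0+0+1 = 1
  0+1 = 1
  1+1 = 0 carry 1
  1+0+1 = 0 carry 1
  0+0+1 = 1
  1+1 = 0 carry 1
  1+0+1 = 0 carry 1
  0+0+1 = 1
  1+1 = 0 carry 1
  0+0+1 = 1
  1+1 = 0 carry 1
  0+0+1 = 1
  1+1 = 0 carry 1
  0+0+1 = 1
  0+0 = 0
  0+1 = 1
  1+1 = 0 carry 1
  0+1+1 = 0 carry 1
  final carry 1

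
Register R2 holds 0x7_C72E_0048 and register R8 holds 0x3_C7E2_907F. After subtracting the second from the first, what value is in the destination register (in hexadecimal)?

0x3FF4B6FC9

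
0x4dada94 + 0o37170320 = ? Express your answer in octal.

0x4dada94 = 0o466555224 in octal.
Add column by column in base 8, right to left:
  4+0 = 4
  2+2 = 4
  2+3 = 5
  5+0 = 5
  5+7 = 4 carry 1
  5+1+1 = 7
  6+7 = 5 carry 1
  6+3+1 = 2 carry 1
  4+0+1 = 5

0o525745544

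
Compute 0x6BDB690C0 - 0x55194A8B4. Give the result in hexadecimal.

0x16C21E80C

Subtract column by column in base 16:
  0-4 → C (borrow)
  C-B-1 → 0
  0-8 → 8 (borrow)
  9-A-1 → E (borrow)
  6-4-1 → 1
  B-9 → 2
  D-1 → C
  B-5 → 6
  6-5 → 1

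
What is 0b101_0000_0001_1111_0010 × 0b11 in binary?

Multiply each base-2 digit by 3, carrying:
  0×3 = 0 → write 0
  1×3 = 3 → write 1 carry 1
  0×3+1 = 1 → write 1
  0×3 = 0 → write 0
  1×3 = 3 → write 1 carry 1
  1×3+1 = 4 → write 0 carry 2
  1×3+2 = 5 → write 1 carry 2
  1×3+2 = 5 → write 1 carry 2
  1×3+2 = 5 → write 1 carry 2
  0×3+2 = 2 → write 0 carry 1
  0×3+1 = 1 → write 1
  0×3 = 0 → write 0
  0×3 = 0 → write 0
  0×3 = 0 → write 0
  0×3 = 0 → write 0
  0×3 = 0 → write 0
  1×3 = 3 → write 1 carry 1
  0×3+1 = 1 → write 1
  1×3 = 3 → write 1 carry 1
  remaining carry: 1

0b11110000010111010110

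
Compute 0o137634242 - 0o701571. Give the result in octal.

Subtract column by column in base 8:
  2-1 → 1
  4-7 → 5 (borrow)
  2-5-1 → 4 (borrow)
  4-1-1 → 2
  3-0 → 3
  6-7 → 7 (borrow)
  7-0-1 → 6
  3-0 → 3
  1-0 → 1

0o136732451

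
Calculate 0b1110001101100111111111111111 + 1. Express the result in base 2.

0b1110001101101000000000000000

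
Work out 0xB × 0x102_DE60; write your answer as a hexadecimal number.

0xB1F8E20

Multiply each base-16 digit by 11, carrying:
  0×11 = 0 → write 0
  6×11 = 66 → write 2 carry 4
  E×11+4 = 158 → write E carry 9
  D×11+9 = 152 → write 8 carry 9
  2×11+9 = 31 → write F carry 1
  0×11+1 = 1 → write 1
  1×11 = 11 → write B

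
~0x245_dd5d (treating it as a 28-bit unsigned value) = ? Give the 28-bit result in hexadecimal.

Each hex digit d becomes f−d:
  2→d, 4→b, 5→a, d→2, d→2, 5→a, d→2

0xdba22a2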